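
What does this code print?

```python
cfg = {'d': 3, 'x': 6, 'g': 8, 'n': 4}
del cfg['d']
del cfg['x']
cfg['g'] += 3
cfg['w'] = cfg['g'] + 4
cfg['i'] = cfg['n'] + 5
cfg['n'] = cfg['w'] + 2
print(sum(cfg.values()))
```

52

del 'd' → {'x': 6, 'g': 8, 'n': 4}
del 'x' → {'g': 8, 'n': 4}
cfg['g'] = 8+3 = 11 → {'g': 11, 'n': 4}
cfg['w'] = cfg['g']+4 = 15 → {'g': 11, 'n': 4, 'w': 15}
cfg['i'] = cfg['n']+5 = 9 → {'g': 11, 'n': 4, 'w': 15, 'i': 9}
cfg['n'] = cfg['w']+2 = 17 → {'g': 11, 'n': 17, 'w': 15, 'i': 9}
sum of values = 52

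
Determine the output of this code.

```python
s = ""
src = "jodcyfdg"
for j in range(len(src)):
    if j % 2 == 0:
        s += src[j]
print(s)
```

j=0: add 'j' → 'j'
j=1: skip
j=2: add 'd' → 'jd'
j=3: skip
j=4: add 'y' → 'jdy'
j=5: skip
j=6: add 'd' → 'jdyd'
j=7: skip

jdyd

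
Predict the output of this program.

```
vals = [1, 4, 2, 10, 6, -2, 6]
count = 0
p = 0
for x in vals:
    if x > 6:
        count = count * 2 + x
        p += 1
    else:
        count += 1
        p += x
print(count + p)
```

x=1: not >6, count = 0+1 = 1; p=1
x=4: not >6, count = 1+1 = 2; p=5
x=2: not >6, count = 2+1 = 3; p=7
x=10: >6, count = 3*2+10 = 16; p=8
x=6: not >6, count = 16+1 = 17; p=14
x=-2: not >6, count = 17+1 = 18; p=12
x=6: not >6, count = 18+1 = 19; p=18
count+p = 19+18 = 37

37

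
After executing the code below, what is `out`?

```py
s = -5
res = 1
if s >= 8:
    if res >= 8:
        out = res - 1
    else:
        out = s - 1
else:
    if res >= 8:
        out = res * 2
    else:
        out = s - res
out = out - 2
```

-8

s=-5, res=1
s >= 8 is False; res >= 8 is False
→ out = s - res = -6
out = (-6)-2 = -8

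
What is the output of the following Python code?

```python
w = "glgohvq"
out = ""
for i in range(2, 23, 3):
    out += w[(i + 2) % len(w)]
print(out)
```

hgoqgvl

i=2: add w[4]='h' → 'h'
i=5: add w[0]='g' → 'hg'
i=8: add w[3]='o' → 'hgo'
i=11: add w[6]='q' → 'hgoq'
i=14: add w[2]='g' → 'hgoqg'
i=17: add w[5]='v' → 'hgoqgv'
i=20: add w[1]='l' → 'hgoqgvl'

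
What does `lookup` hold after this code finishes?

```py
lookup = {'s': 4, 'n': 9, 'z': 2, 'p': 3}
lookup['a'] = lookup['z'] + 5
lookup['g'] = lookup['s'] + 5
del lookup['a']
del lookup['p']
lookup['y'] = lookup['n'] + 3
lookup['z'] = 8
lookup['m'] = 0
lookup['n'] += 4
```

lookup['a'] = lookup['z']+5 = 7 → {'s': 4, 'n': 9, 'z': 2, 'p': 3, 'a': 7}
lookup['g'] = lookup['s']+5 = 9 → {'s': 4, 'n': 9, 'z': 2, 'p': 3, 'a': 7, 'g': 9}
del 'a' → {'s': 4, 'n': 9, 'z': 2, 'p': 3, 'g': 9}
del 'p' → {'s': 4, 'n': 9, 'z': 2, 'g': 9}
lookup['y'] = lookup['n']+3 = 12 → {'s': 4, 'n': 9, 'z': 2, 'g': 9, 'y': 12}
lookup['z'] = 8 → {'s': 4, 'n': 9, 'z': 8, 'g': 9, 'y': 12}
lookup['m'] = 0 → {'s': 4, 'n': 9, 'z': 8, 'g': 9, 'y': 12, 'm': 0}
lookup['n'] = 9+4 = 13 → {'s': 4, 'n': 13, 'z': 8, 'g': 9, 'y': 12, 'm': 0}

{'s': 4, 'n': 13, 'z': 8, 'g': 9, 'y': 12, 'm': 0}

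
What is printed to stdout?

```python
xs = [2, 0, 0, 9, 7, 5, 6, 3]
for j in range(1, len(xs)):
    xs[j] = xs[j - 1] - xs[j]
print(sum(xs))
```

j=1: xs[1] = 2-0 = 2 → [2, 2, 0, 9, 7, 5, 6, 3]
j=2: xs[2] = 2-0 = 2 → [2, 2, 2, 9, 7, 5, 6, 3]
j=3: xs[3] = 2-9 = -7 → [2, 2, 2, -7, 7, 5, 6, 3]
j=4: xs[4] = (-7)-7 = -14 → [2, 2, 2, -7, -14, 5, 6, 3]
j=5: xs[5] = (-14)-5 = -19 → [2, 2, 2, -7, -14, -19, 6, 3]
j=6: xs[6] = (-19)-6 = -25 → [2, 2, 2, -7, -14, -19, -25, 3]
j=7: xs[7] = (-25)-3 = -28 → [2, 2, 2, -7, -14, -19, -25, -28]
sum = -87

-87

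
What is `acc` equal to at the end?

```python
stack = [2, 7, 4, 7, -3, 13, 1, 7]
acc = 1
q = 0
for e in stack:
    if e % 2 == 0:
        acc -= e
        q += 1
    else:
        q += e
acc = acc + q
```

e=2: even, acc = 1-2 = -1; q=1
e=7: not even; q=8
e=4: even, acc = (-1)-4 = -5; q=9
e=7: not even; q=16
e=-3: not even; q=13
e=13: not even; q=26
e=1: not even; q=27
e=7: not even; q=34
acc+q = (-5)+34 = 29

29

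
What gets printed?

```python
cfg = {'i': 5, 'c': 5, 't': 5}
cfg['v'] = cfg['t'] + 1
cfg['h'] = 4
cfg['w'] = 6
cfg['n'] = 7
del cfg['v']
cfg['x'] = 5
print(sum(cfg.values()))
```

cfg['v'] = cfg['t']+1 = 6 → {'i': 5, 'c': 5, 't': 5, 'v': 6}
cfg['h'] = 4 → {'i': 5, 'c': 5, 't': 5, 'v': 6, 'h': 4}
cfg['w'] = 6 → {'i': 5, 'c': 5, 't': 5, 'v': 6, 'h': 4, 'w': 6}
cfg['n'] = 7 → {'i': 5, 'c': 5, 't': 5, 'v': 6, 'h': 4, 'w': 6, 'n': 7}
del 'v' → {'i': 5, 'c': 5, 't': 5, 'h': 4, 'w': 6, 'n': 7}
cfg['x'] = 5 → {'i': 5, 'c': 5, 't': 5, 'h': 4, 'w': 6, 'n': 7, 'x': 5}
sum of values = 37

37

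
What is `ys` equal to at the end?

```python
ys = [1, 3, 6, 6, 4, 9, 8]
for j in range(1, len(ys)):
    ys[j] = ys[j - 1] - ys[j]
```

j=1: ys[1] = 1-3 = -2 → [1, -2, 6, 6, 4, 9, 8]
j=2: ys[2] = (-2)-6 = -8 → [1, -2, -8, 6, 4, 9, 8]
j=3: ys[3] = (-8)-6 = -14 → [1, -2, -8, -14, 4, 9, 8]
j=4: ys[4] = (-14)-4 = -18 → [1, -2, -8, -14, -18, 9, 8]
j=5: ys[5] = (-18)-9 = -27 → [1, -2, -8, -14, -18, -27, 8]
j=6: ys[6] = (-27)-8 = -35 → [1, -2, -8, -14, -18, -27, -35]

[1, -2, -8, -14, -18, -27, -35]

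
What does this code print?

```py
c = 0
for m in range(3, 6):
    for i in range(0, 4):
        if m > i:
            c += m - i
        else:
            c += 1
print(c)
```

m=3,i=0: 3>0, c = 0+3 = 3
m=3,i=1: 3>1, c = 3+2 = 5
m=3,i=2: 3>2, c = 5+1 = 6
m=3,i=3: not 3>3, c = 6+1 = 7
m=4,i=0: 4>0, c = 7+4 = 11
m=4,i=1: 4>1, c = 11+3 = 14
m=4,i=2: 4>2, c = 14+2 = 16
m=4,i=3: 4>3, c = 16+1 = 17
m=5,i=0: 5>0, c = 17+5 = 22
m=5,i=1: 5>1, c = 22+4 = 26
m=5,i=2: 5>2, c = 26+3 = 29
m=5,i=3: 5>3, c = 29+2 = 31

31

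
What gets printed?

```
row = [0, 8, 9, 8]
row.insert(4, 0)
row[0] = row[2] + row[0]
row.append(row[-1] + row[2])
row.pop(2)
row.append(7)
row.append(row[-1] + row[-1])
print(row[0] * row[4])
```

insert 0 at 4 → [0, 8, 9, 8, 0]
row[0] = row[2]+row[0] = 9+0 = 9 → [9, 8, 9, 8, 0]
append row[-1]+row[2] = 0+9 = 9 → [9, 8, 9, 8, 0, 9]
pop(2) removes 9 → [9, 8, 8, 0, 9]
append 7 → [9, 8, 8, 0, 9, 7]
append row[-1]+row[-1] = 7+7 = 14 → [9, 8, 8, 0, 9, 7, 14]
row[0]*row[4] = 9*9 = 81

81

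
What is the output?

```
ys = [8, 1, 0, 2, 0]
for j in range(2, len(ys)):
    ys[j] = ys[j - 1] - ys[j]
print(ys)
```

[8, 1, 1, -1, -1]

j=2: ys[2] = 1-0 = 1 → [8, 1, 1, 2, 0]
j=3: ys[3] = 1-2 = -1 → [8, 1, 1, -1, 0]
j=4: ys[4] = (-1)-0 = -1 → [8, 1, 1, -1, -1]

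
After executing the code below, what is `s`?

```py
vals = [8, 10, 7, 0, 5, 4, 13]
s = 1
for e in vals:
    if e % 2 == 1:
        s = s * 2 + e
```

e=8: not odd
e=10: not odd
e=7: odd, s = 1*2+7 = 9
e=0: not odd
e=5: odd, s = 9*2+5 = 23
e=4: not odd
e=13: odd, s = 23*2+13 = 59

59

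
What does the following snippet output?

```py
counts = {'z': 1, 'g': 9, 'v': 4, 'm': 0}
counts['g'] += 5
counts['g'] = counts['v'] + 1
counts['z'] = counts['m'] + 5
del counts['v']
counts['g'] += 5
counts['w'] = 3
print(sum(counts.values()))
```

18

counts['g'] = 9+5 = 14 → {'z': 1, 'g': 14, 'v': 4, 'm': 0}
counts['g'] = counts['v']+1 = 5 → {'z': 1, 'g': 5, 'v': 4, 'm': 0}
counts['z'] = counts['m']+5 = 5 → {'z': 5, 'g': 5, 'v': 4, 'm': 0}
del 'v' → {'z': 5, 'g': 5, 'm': 0}
counts['g'] = 5+5 = 10 → {'z': 5, 'g': 10, 'm': 0}
counts['w'] = 3 → {'z': 5, 'g': 10, 'm': 0, 'w': 3}
sum of values = 18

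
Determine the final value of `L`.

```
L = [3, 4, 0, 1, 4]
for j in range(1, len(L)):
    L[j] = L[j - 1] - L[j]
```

[3, -1, -1, -2, -6]

j=1: L[1] = 3-4 = -1 → [3, -1, 0, 1, 4]
j=2: L[2] = (-1)-0 = -1 → [3, -1, -1, 1, 4]
j=3: L[3] = (-1)-1 = -2 → [3, -1, -1, -2, 4]
j=4: L[4] = (-2)-4 = -6 → [3, -1, -1, -2, -6]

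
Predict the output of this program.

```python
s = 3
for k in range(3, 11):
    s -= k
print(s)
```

k=3: s = 3-3 = 0
k=4: s = 0-4 = -4
k=5: s = (-4)-5 = -9
k=6: s = (-9)-6 = -15
k=7: s = (-15)-7 = -22
k=8: s = (-22)-8 = -30
k=9: s = (-30)-9 = -39
k=10: s = (-39)-10 = -49

-49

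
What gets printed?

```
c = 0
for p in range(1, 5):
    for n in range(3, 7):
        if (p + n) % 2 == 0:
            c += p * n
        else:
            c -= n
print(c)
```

56

p=1,n=3: even sum, c = 0+3 = 3
p=1,n=4: odd sum, c = 3-4 = -1
p=1,n=5: even sum, c = (-1)+5 = 4
p=1,n=6: odd sum, c = 4-6 = -2
p=2,n=3: odd sum, c = (-2)-3 = -5
p=2,n=4: even sum, c = (-5)+8 = 3
p=2,n=5: odd sum, c = 3-5 = -2
p=2,n=6: even sum, c = (-2)+12 = 10
p=3,n=3: even sum, c = 10+9 = 19
p=3,n=4: odd sum, c = 19-4 = 15
p=3,n=5: even sum, c = 15+15 = 30
p=3,n=6: odd sum, c = 30-6 = 24
p=4,n=3: odd sum, c = 24-3 = 21
p=4,n=4: even sum, c = 21+16 = 37
p=4,n=5: odd sum, c = 37-5 = 32
p=4,n=6: even sum, c = 32+24 = 56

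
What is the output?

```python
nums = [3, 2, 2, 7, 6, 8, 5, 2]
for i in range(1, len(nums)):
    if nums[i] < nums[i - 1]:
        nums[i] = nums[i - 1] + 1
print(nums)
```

i=1: 2<3, nums[1] = 3+1 = 4 → [3, 4, 2, 7, 6, 8, 5, 2]
i=2: 2<4, nums[2] = 4+1 = 5 → [3, 4, 5, 7, 6, 8, 5, 2]
i=3: 7>=5, unchanged → [3, 4, 5, 7, 6, 8, 5, 2]
i=4: 6<7, nums[4] = 7+1 = 8 → [3, 4, 5, 7, 8, 8, 5, 2]
i=5: 8>=8, unchanged → [3, 4, 5, 7, 8, 8, 5, 2]
i=6: 5<8, nums[6] = 8+1 = 9 → [3, 4, 5, 7, 8, 8, 9, 2]
i=7: 2<9, nums[7] = 9+1 = 10 → [3, 4, 5, 7, 8, 8, 9, 10]

[3, 4, 5, 7, 8, 8, 9, 10]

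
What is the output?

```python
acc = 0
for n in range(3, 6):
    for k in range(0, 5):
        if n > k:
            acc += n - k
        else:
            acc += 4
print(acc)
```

43

n=3,k=0: 3>0, acc = 0+3 = 3
n=3,k=1: 3>1, acc = 3+2 = 5
n=3,k=2: 3>2, acc = 5+1 = 6
n=3,k=3: not 3>3, acc = 6+4 = 10
n=3,k=4: not 3>4, acc = 10+4 = 14
n=4,k=0: 4>0, acc = 14+4 = 18
n=4,k=1: 4>1, acc = 18+3 = 21
n=4,k=2: 4>2, acc = 21+2 = 23
n=4,k=3: 4>3, acc = 23+1 = 24
n=4,k=4: not 4>4, acc = 24+4 = 28
n=5,k=0: 5>0, acc = 28+5 = 33
n=5,k=1: 5>1, acc = 33+4 = 37
n=5,k=2: 5>2, acc = 37+3 = 40
n=5,k=3: 5>3, acc = 40+2 = 42
n=5,k=4: 5>4, acc = 42+1 = 43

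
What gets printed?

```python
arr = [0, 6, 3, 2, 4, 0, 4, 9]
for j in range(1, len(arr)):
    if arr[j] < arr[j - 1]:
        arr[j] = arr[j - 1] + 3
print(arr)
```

j=1: 6>=0, unchanged → [0, 6, 3, 2, 4, 0, 4, 9]
j=2: 3<6, arr[2] = 6+3 = 9 → [0, 6, 9, 2, 4, 0, 4, 9]
j=3: 2<9, arr[3] = 9+3 = 12 → [0, 6, 9, 12, 4, 0, 4, 9]
j=4: 4<12, arr[4] = 12+3 = 15 → [0, 6, 9, 12, 15, 0, 4, 9]
j=5: 0<15, arr[5] = 15+3 = 18 → [0, 6, 9, 12, 15, 18, 4, 9]
j=6: 4<18, arr[6] = 18+3 = 21 → [0, 6, 9, 12, 15, 18, 21, 9]
j=7: 9<21, arr[7] = 21+3 = 24 → [0, 6, 9, 12, 15, 18, 21, 24]

[0, 6, 9, 12, 15, 18, 21, 24]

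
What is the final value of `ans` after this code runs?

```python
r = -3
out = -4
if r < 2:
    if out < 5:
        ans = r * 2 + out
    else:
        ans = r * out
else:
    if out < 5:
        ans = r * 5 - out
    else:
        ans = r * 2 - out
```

r=-3, out=-4
r < 2 is True; out < 5 is True
→ ans = r * 2 + out = -10

-10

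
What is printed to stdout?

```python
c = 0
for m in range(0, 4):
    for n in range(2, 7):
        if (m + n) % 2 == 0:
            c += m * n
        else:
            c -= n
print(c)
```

m=0,n=2: even sum, c = 0+0 = 0
m=0,n=3: odd sum, c = 0-3 = -3
m=0,n=4: even sum, c = (-3)+0 = -3
m=0,n=5: odd sum, c = (-3)-5 = -8
m=0,n=6: even sum, c = (-8)+0 = -8
m=1,n=2: odd sum, c = (-8)-2 = -10
m=1,n=3: even sum, c = (-10)+3 = -7
m=1,n=4: odd sum, c = (-7)-4 = -11
m=1,n=5: even sum, c = (-11)+5 = -6
m=1,n=6: odd sum, c = (-6)-6 = -12
m=2,n=2: even sum, c = (-12)+4 = -8
m=2,n=3: odd sum, c = (-8)-3 = -11
m=2,n=4: even sum, c = (-11)+8 = -3
m=2,n=5: odd sum, c = (-3)-5 = -8
m=2,n=6: even sum, c = (-8)+12 = 4
m=3,n=2: odd sum, c = 4-2 = 2
m=3,n=3: even sum, c = 2+9 = 11
m=3,n=4: odd sum, c = 11-4 = 7
m=3,n=5: even sum, c = 7+15 = 22
m=3,n=6: odd sum, c = 22-6 = 16

16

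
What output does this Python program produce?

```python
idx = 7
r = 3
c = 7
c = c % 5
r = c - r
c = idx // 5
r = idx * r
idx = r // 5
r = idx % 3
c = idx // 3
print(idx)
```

-2

c = 7%5 = 2
r = 2-3 = -1
c = 7//5 = 1
r = 7*(-1) = -7
idx = (-7)//5 = -2
r = (-2)%3 = 1
c = (-2)//3 = -1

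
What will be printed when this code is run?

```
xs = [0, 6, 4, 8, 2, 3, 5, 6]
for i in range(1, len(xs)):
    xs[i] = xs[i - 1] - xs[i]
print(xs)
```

[0, -6, -10, -18, -20, -23, -28, -34]

i=1: xs[1] = 0-6 = -6 → [0, -6, 4, 8, 2, 3, 5, 6]
i=2: xs[2] = (-6)-4 = -10 → [0, -6, -10, 8, 2, 3, 5, 6]
i=3: xs[3] = (-10)-8 = -18 → [0, -6, -10, -18, 2, 3, 5, 6]
i=4: xs[4] = (-18)-2 = -20 → [0, -6, -10, -18, -20, 3, 5, 6]
i=5: xs[5] = (-20)-3 = -23 → [0, -6, -10, -18, -20, -23, 5, 6]
i=6: xs[6] = (-23)-5 = -28 → [0, -6, -10, -18, -20, -23, -28, 6]
i=7: xs[7] = (-28)-6 = -34 → [0, -6, -10, -18, -20, -23, -28, -34]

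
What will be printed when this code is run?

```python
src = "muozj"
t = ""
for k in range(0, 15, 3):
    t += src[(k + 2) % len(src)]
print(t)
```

k=0: add src[2]='o' → 'o'
k=3: add src[0]='m' → 'om'
k=6: add src[3]='z' → 'omz'
k=9: add src[1]='u' → 'omzu'
k=12: add src[4]='j' → 'omzuj'

omzuj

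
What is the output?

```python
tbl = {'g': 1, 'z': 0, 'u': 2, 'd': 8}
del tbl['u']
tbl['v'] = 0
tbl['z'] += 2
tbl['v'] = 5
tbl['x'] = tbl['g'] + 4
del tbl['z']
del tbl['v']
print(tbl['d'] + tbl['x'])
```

13

del 'u' → {'g': 1, 'z': 0, 'd': 8}
tbl['v'] = 0 → {'g': 1, 'z': 0, 'd': 8, 'v': 0}
tbl['z'] = 0+2 = 2 → {'g': 1, 'z': 2, 'd': 8, 'v': 0}
tbl['v'] = 5 → {'g': 1, 'z': 2, 'd': 8, 'v': 5}
tbl['x'] = tbl['g']+4 = 5 → {'g': 1, 'z': 2, 'd': 8, 'v': 5, 'x': 5}
del 'z' → {'g': 1, 'd': 8, 'v': 5, 'x': 5}
del 'v' → {'g': 1, 'd': 8, 'x': 5}
tbl['d']+tbl['x'] = 8+5 = 13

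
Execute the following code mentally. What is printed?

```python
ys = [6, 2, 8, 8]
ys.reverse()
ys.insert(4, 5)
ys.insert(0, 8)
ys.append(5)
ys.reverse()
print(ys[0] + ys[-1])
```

13

reverse → [8, 8, 2, 6]
insert 5 at 4 → [8, 8, 2, 6, 5]
insert 8 at 0 → [8, 8, 8, 2, 6, 5]
append 5 → [8, 8, 8, 2, 6, 5, 5]
reverse → [5, 5, 6, 2, 8, 8, 8]
ys[0]+ys[-1] = 5+8 = 13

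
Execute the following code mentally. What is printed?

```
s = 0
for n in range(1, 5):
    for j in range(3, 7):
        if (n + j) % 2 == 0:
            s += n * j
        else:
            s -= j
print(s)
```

n=1,j=3: even sum, s = 0+3 = 3
n=1,j=4: odd sum, s = 3-4 = -1
n=1,j=5: even sum, s = (-1)+5 = 4
n=1,j=6: odd sum, s = 4-6 = -2
n=2,j=3: odd sum, s = (-2)-3 = -5
n=2,j=4: even sum, s = (-5)+8 = 3
n=2,j=5: odd sum, s = 3-5 = -2
n=2,j=6: even sum, s = (-2)+12 = 10
n=3,j=3: even sum, s = 10+9 = 19
n=3,j=4: odd sum, s = 19-4 = 15
n=3,j=5: even sum, s = 15+15 = 30
n=3,j=6: odd sum, s = 30-6 = 24
n=4,j=3: odd sum, s = 24-3 = 21
n=4,j=4: even sum, s = 21+16 = 37
n=4,j=5: odd sum, s = 37-5 = 32
n=4,j=6: even sum, s = 32+24 = 56

56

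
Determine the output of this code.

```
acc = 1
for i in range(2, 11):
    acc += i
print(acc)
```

55

i=2: acc = 1+2 = 3
i=3: acc = 3+3 = 6
i=4: acc = 6+4 = 10
i=5: acc = 10+5 = 15
i=6: acc = 15+6 = 21
i=7: acc = 21+7 = 28
i=8: acc = 28+8 = 36
i=9: acc = 36+9 = 45
i=10: acc = 45+10 = 55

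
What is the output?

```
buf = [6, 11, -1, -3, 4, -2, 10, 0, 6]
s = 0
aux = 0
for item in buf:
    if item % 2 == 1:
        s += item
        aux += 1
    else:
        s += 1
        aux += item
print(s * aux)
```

item=6: not odd, s = 0+1 = 1; aux=6
item=11: odd, s = 1+11 = 12; aux=7
item=-1: odd, s = 12+(-1) = 11; aux=8
item=-3: odd, s = 11+(-3) = 8; aux=9
item=4: not odd, s = 8+1 = 9; aux=13
item=-2: not odd, s = 9+1 = 10; aux=11
item=10: not odd, s = 10+1 = 11; aux=21
item=0: not odd, s = 11+1 = 12; aux=21
item=6: not odd, s = 12+1 = 13; aux=27
s*aux = 13*27 = 351

351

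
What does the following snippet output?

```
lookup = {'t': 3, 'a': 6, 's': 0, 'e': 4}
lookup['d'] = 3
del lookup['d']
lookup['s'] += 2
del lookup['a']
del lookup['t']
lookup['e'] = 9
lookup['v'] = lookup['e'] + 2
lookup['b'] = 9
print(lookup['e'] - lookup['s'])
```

lookup['d'] = 3 → {'t': 3, 'a': 6, 's': 0, 'e': 4, 'd': 3}
del 'd' → {'t': 3, 'a': 6, 's': 0, 'e': 4}
lookup['s'] = 0+2 = 2 → {'t': 3, 'a': 6, 's': 2, 'e': 4}
del 'a' → {'t': 3, 's': 2, 'e': 4}
del 't' → {'s': 2, 'e': 4}
lookup['e'] = 9 → {'s': 2, 'e': 9}
lookup['v'] = lookup['e']+2 = 11 → {'s': 2, 'e': 9, 'v': 11}
lookup['b'] = 9 → {'s': 2, 'e': 9, 'v': 11, 'b': 9}
lookup['e']-lookup['s'] = 9-2 = 7

7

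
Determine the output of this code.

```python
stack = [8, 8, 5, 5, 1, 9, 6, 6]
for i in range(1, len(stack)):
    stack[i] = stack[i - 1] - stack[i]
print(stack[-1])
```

-32

i=1: stack[1] = 8-8 = 0 → [8, 0, 5, 5, 1, 9, 6, 6]
i=2: stack[2] = 0-5 = -5 → [8, 0, -5, 5, 1, 9, 6, 6]
i=3: stack[3] = (-5)-5 = -10 → [8, 0, -5, -10, 1, 9, 6, 6]
i=4: stack[4] = (-10)-1 = -11 → [8, 0, -5, -10, -11, 9, 6, 6]
i=5: stack[5] = (-11)-9 = -20 → [8, 0, -5, -10, -11, -20, 6, 6]
i=6: stack[6] = (-20)-6 = -26 → [8, 0, -5, -10, -11, -20, -26, 6]
i=7: stack[7] = (-26)-6 = -32 → [8, 0, -5, -10, -11, -20, -26, -32]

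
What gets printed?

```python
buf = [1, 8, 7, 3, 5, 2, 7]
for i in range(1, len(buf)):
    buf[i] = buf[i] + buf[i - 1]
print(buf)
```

[1, 9, 16, 19, 24, 26, 33]

i=1: buf[1] = 8+1 = 9 → [1, 9, 7, 3, 5, 2, 7]
i=2: buf[2] = 7+9 = 16 → [1, 9, 16, 3, 5, 2, 7]
i=3: buf[3] = 3+16 = 19 → [1, 9, 16, 19, 5, 2, 7]
i=4: buf[4] = 5+19 = 24 → [1, 9, 16, 19, 24, 2, 7]
i=5: buf[5] = 2+24 = 26 → [1, 9, 16, 19, 24, 26, 7]
i=6: buf[6] = 7+26 = 33 → [1, 9, 16, 19, 24, 26, 33]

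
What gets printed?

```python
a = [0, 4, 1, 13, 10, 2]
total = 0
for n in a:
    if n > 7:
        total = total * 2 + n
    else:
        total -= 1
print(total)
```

23

n=0: not >7, total = 0-1 = -1
n=4: not >7, total = (-1)-1 = -2
n=1: not >7, total = (-2)-1 = -3
n=13: >7, total = (-3)*2+13 = 7
n=10: >7, total = 7*2+10 = 24
n=2: not >7, total = 24-1 = 23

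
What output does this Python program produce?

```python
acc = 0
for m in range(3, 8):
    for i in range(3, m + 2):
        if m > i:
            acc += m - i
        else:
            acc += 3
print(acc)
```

50

m=3,i=3: not 3>3, acc = 0+3 = 3
m=3,i=4: not 3>4, acc = 3+3 = 6
m=4,i=3: 4>3, acc = 6+1 = 7
m=4,i=4: not 4>4, acc = 7+3 = 10
m=4,i=5: not 4>5, acc = 10+3 = 13
m=5,i=3: 5>3, acc = 13+2 = 15
m=5,i=4: 5>4, acc = 15+1 = 16
m=5,i=5: not 5>5, acc = 16+3 = 19
m=5,i=6: not 5>6, acc = 19+3 = 22
m=6,i=3: 6>3, acc = 22+3 = 25
m=6,i=4: 6>4, acc = 25+2 = 27
m=6,i=5: 6>5, acc = 27+1 = 28
m=6,i=6: not 6>6, acc = 28+3 = 31
m=6,i=7: not 6>7, acc = 31+3 = 34
m=7,i=3: 7>3, acc = 34+4 = 38
m=7,i=4: 7>4, acc = 38+3 = 41
m=7,i=5: 7>5, acc = 41+2 = 43
m=7,i=6: 7>6, acc = 43+1 = 44
m=7,i=7: not 7>7, acc = 44+3 = 47
m=7,i=8: not 7>8, acc = 47+3 = 50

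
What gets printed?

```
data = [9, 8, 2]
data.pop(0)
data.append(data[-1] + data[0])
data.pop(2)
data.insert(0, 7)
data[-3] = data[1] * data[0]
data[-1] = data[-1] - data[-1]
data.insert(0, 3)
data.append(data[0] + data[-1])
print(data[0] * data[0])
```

pop(0) removes 9 → [8, 2]
append data[-1]+data[0] = 2+8 = 10 → [8, 2, 10]
pop(2) removes 10 → [8, 2]
insert 7 at 0 → [7, 8, 2]
data[-3] = data[1]*data[0] = 8*7 = 56 → [56, 8, 2]
data[-1] = data[-1]-data[-1] = 2-2 = 0 → [56, 8, 0]
insert 3 at 0 → [3, 56, 8, 0]
append data[0]+data[-1] = 3+0 = 3 → [3, 56, 8, 0, 3]
data[0]*data[0] = 3*3 = 9

9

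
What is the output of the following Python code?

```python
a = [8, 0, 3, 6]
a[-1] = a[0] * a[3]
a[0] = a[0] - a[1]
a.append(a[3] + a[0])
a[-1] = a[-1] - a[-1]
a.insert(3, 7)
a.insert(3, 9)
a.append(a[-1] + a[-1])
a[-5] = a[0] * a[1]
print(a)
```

[8, 0, 3, 0, 7, 48, 0, 0]

a[-1] = a[0]*a[3] = 8*6 = 48 → [8, 0, 3, 48]
a[0] = a[0]-a[1] = 8-0 = 8 → [8, 0, 3, 48]
append a[3]+a[0] = 48+8 = 56 → [8, 0, 3, 48, 56]
a[-1] = a[-1]-a[-1] = 56-56 = 0 → [8, 0, 3, 48, 0]
insert 7 at 3 → [8, 0, 3, 7, 48, 0]
insert 9 at 3 → [8, 0, 3, 9, 7, 48, 0]
append a[-1]+a[-1] = 0+0 = 0 → [8, 0, 3, 9, 7, 48, 0, 0]
a[-5] = a[0]*a[1] = 8*0 = 0 → [8, 0, 3, 0, 7, 48, 0, 0]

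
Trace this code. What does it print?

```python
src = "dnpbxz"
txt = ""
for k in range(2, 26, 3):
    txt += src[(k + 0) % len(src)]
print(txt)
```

k=2: add src[2]='p' → 'p'
k=5: add src[5]='z' → 'pz'
k=8: add src[2]='p' → 'pzp'
k=11: add src[5]='z' → 'pzpz'
k=14: add src[2]='p' → 'pzpzp'
k=17: add src[5]='z' → 'pzpzpz'
k=20: add src[2]='p' → 'pzpzpzp'
k=23: add src[5]='z' → 'pzpzpzpz'

pzpzpzpz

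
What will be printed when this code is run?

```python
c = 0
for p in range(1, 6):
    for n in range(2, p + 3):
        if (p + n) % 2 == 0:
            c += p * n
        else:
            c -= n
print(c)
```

131

p=1,n=2: odd sum, c = 0-2 = -2
p=1,n=3: even sum, c = (-2)+3 = 1
p=2,n=2: even sum, c = 1+4 = 5
p=2,n=3: odd sum, c = 5-3 = 2
p=2,n=4: even sum, c = 2+8 = 10
p=3,n=2: odd sum, c = 10-2 = 8
p=3,n=3: even sum, c = 8+9 = 17
p=3,n=4: odd sum, c = 17-4 = 13
p=3,n=5: even sum, c = 13+15 = 28
p=4,n=2: even sum, c = 28+8 = 36
p=4,n=3: odd sum, c = 36-3 = 33
p=4,n=4: even sum, c = 33+16 = 49
p=4,n=5: odd sum, c = 49-5 = 44
p=4,n=6: even sum, c = 44+24 = 68
p=5,n=2: odd sum, c = 68-2 = 66
p=5,n=3: even sum, c = 66+15 = 81
p=5,n=4: odd sum, c = 81-4 = 77
p=5,n=5: even sum, c = 77+25 = 102
p=5,n=6: odd sum, c = 102-6 = 96
p=5,n=7: even sum, c = 96+35 = 131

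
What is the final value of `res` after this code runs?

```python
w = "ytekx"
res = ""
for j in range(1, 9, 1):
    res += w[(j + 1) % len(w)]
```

'ekxytekx'

j=1: add w[2]='e' → 'e'
j=2: add w[3]='k' → 'ek'
j=3: add w[4]='x' → 'ekx'
j=4: add w[0]='y' → 'ekxy'
j=5: add w[1]='t' → 'ekxyt'
j=6: add w[2]='e' → 'ekxyte'
j=7: add w[3]='k' → 'ekxytek'
j=8: add w[4]='x' → 'ekxytekx'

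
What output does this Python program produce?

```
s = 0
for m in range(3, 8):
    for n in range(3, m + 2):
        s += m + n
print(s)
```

205

m=3,n=3: s = 0+6 = 6
m=3,n=4: s = 6+7 = 13
m=4,n=3: s = 13+7 = 20
m=4,n=4: s = 20+8 = 28
m=4,n=5: s = 28+9 = 37
m=5,n=3: s = 37+8 = 45
m=5,n=4: s = 45+9 = 54
m=5,n=5: s = 54+10 = 64
m=5,n=6: s = 64+11 = 75
m=6,n=3: s = 75+9 = 84
m=6,n=4: s = 84+10 = 94
m=6,n=5: s = 94+11 = 105
m=6,n=6: s = 105+12 = 117
m=6,n=7: s = 117+13 = 130
m=7,n=3: s = 130+10 = 140
m=7,n=4: s = 140+11 = 151
m=7,n=5: s = 151+12 = 163
m=7,n=6: s = 163+13 = 176
m=7,n=7: s = 176+14 = 190
m=7,n=8: s = 190+15 = 205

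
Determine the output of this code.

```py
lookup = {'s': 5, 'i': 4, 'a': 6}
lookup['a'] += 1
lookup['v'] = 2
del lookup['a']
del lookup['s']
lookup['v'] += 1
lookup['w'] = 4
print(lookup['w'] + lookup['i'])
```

8

lookup['a'] = 6+1 = 7 → {'s': 5, 'i': 4, 'a': 7}
lookup['v'] = 2 → {'s': 5, 'i': 4, 'a': 7, 'v': 2}
del 'a' → {'s': 5, 'i': 4, 'v': 2}
del 's' → {'i': 4, 'v': 2}
lookup['v'] = 2+1 = 3 → {'i': 4, 'v': 3}
lookup['w'] = 4 → {'i': 4, 'v': 3, 'w': 4}
lookup['w']+lookup['i'] = 4+4 = 8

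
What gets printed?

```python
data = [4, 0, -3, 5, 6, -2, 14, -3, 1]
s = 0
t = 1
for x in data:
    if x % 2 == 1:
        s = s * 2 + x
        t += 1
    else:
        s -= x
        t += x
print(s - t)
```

-172

x=4: not odd, s = 0-4 = -4; t=5
x=0: not odd, s = (-4)-0 = -4; t=5
x=-3: odd, s = (-4)*2+(-3) = -11; t=6
x=5: odd, s = (-11)*2+5 = -17; t=7
x=6: not odd, s = (-17)-6 = -23; t=13
x=-2: not odd, s = (-23)-(-2) = -21; t=11
x=14: not odd, s = (-21)-14 = -35; t=25
x=-3: odd, s = (-35)*2+(-3) = -73; t=26
x=1: odd, s = (-73)*2+1 = -145; t=27
s-t = (-145)-27 = -172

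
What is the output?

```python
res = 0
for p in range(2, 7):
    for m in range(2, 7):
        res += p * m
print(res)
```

p=2,m=2: res = 0+4 = 4
p=2,m=3: res = 4+6 = 10
p=2,m=4: res = 10+8 = 18
p=2,m=5: res = 18+10 = 28
p=2,m=6: res = 28+12 = 40
p=3,m=2: res = 40+6 = 46
p=3,m=3: res = 46+9 = 55
p=3,m=4: res = 55+12 = 67
p=3,m=5: res = 67+15 = 82
p=3,m=6: res = 82+18 = 100
p=4,m=2: res = 100+8 = 108
p=4,m=3: res = 108+12 = 120
p=4,m=4: res = 120+16 = 136
p=4,m=5: res = 136+20 = 156
p=4,m=6: res = 156+24 = 180
p=5,m=2: res = 180+10 = 190
p=5,m=3: res = 190+15 = 205
p=5,m=4: res = 205+20 = 225
p=5,m=5: res = 225+25 = 250
p=5,m=6: res = 250+30 = 280
p=6,m=2: res = 280+12 = 292
p=6,m=3: res = 292+18 = 310
p=6,m=4: res = 310+24 = 334
p=6,m=5: res = 334+30 = 364
p=6,m=6: res = 364+36 = 400

400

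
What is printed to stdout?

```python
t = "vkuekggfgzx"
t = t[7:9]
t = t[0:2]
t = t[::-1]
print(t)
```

slice [7:9] → 'fg'
slice [0:2] → 'fg'
reverse → 'gf'

gf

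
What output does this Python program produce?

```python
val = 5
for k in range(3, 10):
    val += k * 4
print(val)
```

k=3: val = 5+3*4 = 17
k=4: val = 17+4*4 = 33
k=5: val = 33+5*4 = 53
k=6: val = 53+6*4 = 77
k=7: val = 77+7*4 = 105
k=8: val = 105+8*4 = 137
k=9: val = 137+9*4 = 173

173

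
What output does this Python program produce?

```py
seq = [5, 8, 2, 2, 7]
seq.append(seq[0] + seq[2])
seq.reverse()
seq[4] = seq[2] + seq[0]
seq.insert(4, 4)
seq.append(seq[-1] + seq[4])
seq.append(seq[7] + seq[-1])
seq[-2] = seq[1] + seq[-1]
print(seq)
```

append seq[0]+seq[2] = 5+2 = 7 → [5, 8, 2, 2, 7, 7]
reverse → [7, 7, 2, 2, 8, 5]
seq[4] = seq[2]+seq[0] = 2+7 = 9 → [7, 7, 2, 2, 9, 5]
insert 4 at 4 → [7, 7, 2, 2, 4, 9, 5]
append seq[-1]+seq[4] = 5+4 = 9 → [7, 7, 2, 2, 4, 9, 5, 9]
append seq[7]+seq[-1] = 9+9 = 18 → [7, 7, 2, 2, 4, 9, 5, 9, 18]
seq[-2] = seq[1]+seq[-1] = 7+18 = 25 → [7, 7, 2, 2, 4, 9, 5, 25, 18]

[7, 7, 2, 2, 4, 9, 5, 25, 18]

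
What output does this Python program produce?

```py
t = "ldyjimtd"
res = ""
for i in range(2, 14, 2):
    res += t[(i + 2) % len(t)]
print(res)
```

i=2: add t[4]='i' → 'i'
i=4: add t[6]='t' → 'it'
i=6: add t[0]='l' → 'itl'
i=8: add t[2]='y' → 'itly'
i=10: add t[4]='i' → 'itlyi'
i=12: add t[6]='t' → 'itlyit'

itlyit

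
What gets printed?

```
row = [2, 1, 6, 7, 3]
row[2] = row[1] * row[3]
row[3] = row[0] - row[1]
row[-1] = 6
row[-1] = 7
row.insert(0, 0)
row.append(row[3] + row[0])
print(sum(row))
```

row[2] = row[1]*row[3] = 1*7 = 7 → [2, 1, 7, 7, 3]
row[3] = row[0]-row[1] = 2-1 = 1 → [2, 1, 7, 1, 3]
row[-1] = 6 → [2, 1, 7, 1, 6]
row[-1] = 7 → [2, 1, 7, 1, 7]
insert 0 at 0 → [0, 2, 1, 7, 1, 7]
append row[3]+row[0] = 7+0 = 7 → [0, 2, 1, 7, 1, 7, 7]
sum = 25

25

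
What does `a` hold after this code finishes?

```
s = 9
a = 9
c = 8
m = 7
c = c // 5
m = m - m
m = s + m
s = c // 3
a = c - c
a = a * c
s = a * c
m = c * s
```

c = 8//5 = 1
m = 7-7 = 0
m = 9+0 = 9
s = 1//3 = 0
a = 1-1 = 0
a = 0*1 = 0
s = 0*1 = 0
m = 1*0 = 0

0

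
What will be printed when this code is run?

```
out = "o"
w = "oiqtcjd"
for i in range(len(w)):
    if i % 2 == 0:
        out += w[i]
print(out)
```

ooqcd

i=0: add 'o' → 'oo'
i=1: skip
i=2: add 'q' → 'ooq'
i=3: skip
i=4: add 'c' → 'ooqc'
i=5: skip
i=6: add 'd' → 'ooqcd'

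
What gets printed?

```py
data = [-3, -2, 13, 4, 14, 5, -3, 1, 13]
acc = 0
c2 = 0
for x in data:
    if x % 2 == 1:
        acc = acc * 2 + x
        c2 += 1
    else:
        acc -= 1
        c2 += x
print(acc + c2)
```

x=-3: odd, acc = 0*2+(-3) = -3; c2=1
x=-2: not odd, acc = (-3)-1 = -4; c2=-1
x=13: odd, acc = (-4)*2+13 = 5; c2=0
x=4: not odd, acc = 5-1 = 4; c2=4
x=14: not odd, acc = 4-1 = 3; c2=18
x=5: odd, acc = 3*2+5 = 11; c2=19
x=-3: odd, acc = 11*2+(-3) = 19; c2=20
x=1: odd, acc = 19*2+1 = 39; c2=21
x=13: odd, acc = 39*2+13 = 91; c2=22
acc+c2 = 91+22 = 113

113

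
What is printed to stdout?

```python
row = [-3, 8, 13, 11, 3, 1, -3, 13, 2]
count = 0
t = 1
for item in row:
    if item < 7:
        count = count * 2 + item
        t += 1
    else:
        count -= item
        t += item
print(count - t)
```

-613

item=-3: <7, count = 0*2+(-3) = -3; t=2
item=8: not <7, count = (-3)-8 = -11; t=10
item=13: not <7, count = (-11)-13 = -24; t=23
item=11: not <7, count = (-24)-11 = -35; t=34
item=3: <7, count = (-35)*2+3 = -67; t=35
item=1: <7, count = (-67)*2+1 = -133; t=36
item=-3: <7, count = (-133)*2+(-3) = -269; t=37
item=13: not <7, count = (-269)-13 = -282; t=50
item=2: <7, count = (-282)*2+2 = -562; t=51
count-t = (-562)-51 = -613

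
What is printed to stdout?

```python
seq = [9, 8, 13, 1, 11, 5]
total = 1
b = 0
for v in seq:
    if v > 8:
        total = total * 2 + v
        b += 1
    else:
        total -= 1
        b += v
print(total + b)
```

91

v=9: >8, total = 1*2+9 = 11; b=1
v=8: not >8, total = 11-1 = 10; b=9
v=13: >8, total = 10*2+13 = 33; b=10
v=1: not >8, total = 33-1 = 32; b=11
v=11: >8, total = 32*2+11 = 75; b=12
v=5: not >8, total = 75-1 = 74; b=17
total+b = 74+17 = 91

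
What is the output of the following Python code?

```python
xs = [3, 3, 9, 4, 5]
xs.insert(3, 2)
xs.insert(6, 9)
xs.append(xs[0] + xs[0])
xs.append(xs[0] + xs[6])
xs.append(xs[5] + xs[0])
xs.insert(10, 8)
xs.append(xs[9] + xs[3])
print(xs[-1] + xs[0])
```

13

insert 2 at 3 → [3, 3, 9, 2, 4, 5]
insert 9 at 6 → [3, 3, 9, 2, 4, 5, 9]
append xs[0]+xs[0] = 3+3 = 6 → [3, 3, 9, 2, 4, 5, 9, 6]
append xs[0]+xs[6] = 3+9 = 12 → [3, 3, 9, 2, 4, 5, 9, 6, 12]
append xs[5]+xs[0] = 5+3 = 8 → [3, 3, 9, 2, 4, 5, 9, 6, 12, 8]
insert 8 at 10 → [3, 3, 9, 2, 4, 5, 9, 6, 12, 8, 8]
append xs[9]+xs[3] = 8+2 = 10 → [3, 3, 9, 2, 4, 5, 9, 6, 12, 8, 8, 10]
xs[-1]+xs[0] = 10+3 = 13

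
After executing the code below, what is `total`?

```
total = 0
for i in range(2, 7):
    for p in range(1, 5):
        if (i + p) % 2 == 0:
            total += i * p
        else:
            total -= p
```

80

i=2,p=1: odd sum, total = 0-1 = -1
i=2,p=2: even sum, total = (-1)+4 = 3
i=2,p=3: odd sum, total = 3-3 = 0
i=2,p=4: even sum, total = 0+8 = 8
i=3,p=1: even sum, total = 8+3 = 11
i=3,p=2: odd sum, total = 11-2 = 9
i=3,p=3: even sum, total = 9+9 = 18
i=3,p=4: odd sum, total = 18-4 = 14
i=4,p=1: odd sum, total = 14-1 = 13
i=4,p=2: even sum, total = 13+8 = 21
i=4,p=3: odd sum, total = 21-3 = 18
i=4,p=4: even sum, total = 18+16 = 34
i=5,p=1: even sum, total = 34+5 = 39
i=5,p=2: odd sum, total = 39-2 = 37
i=5,p=3: even sum, total = 37+15 = 52
i=5,p=4: odd sum, total = 52-4 = 48
i=6,p=1: odd sum, total = 48-1 = 47
i=6,p=2: even sum, total = 47+12 = 59
i=6,p=3: odd sum, total = 59-3 = 56
i=6,p=4: even sum, total = 56+24 = 80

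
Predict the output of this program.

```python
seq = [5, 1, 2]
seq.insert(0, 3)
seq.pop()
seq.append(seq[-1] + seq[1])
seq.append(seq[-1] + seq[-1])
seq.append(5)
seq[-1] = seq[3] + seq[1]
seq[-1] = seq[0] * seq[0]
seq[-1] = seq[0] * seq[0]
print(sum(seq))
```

36

insert 3 at 0 → [3, 5, 1, 2]
pop() removes 2 → [3, 5, 1]
append seq[-1]+seq[1] = 1+5 = 6 → [3, 5, 1, 6]
append seq[-1]+seq[-1] = 6+6 = 12 → [3, 5, 1, 6, 12]
append 5 → [3, 5, 1, 6, 12, 5]
seq[-1] = seq[3]+seq[1] = 6+5 = 11 → [3, 5, 1, 6, 12, 11]
seq[-1] = seq[0]*seq[0] = 3*3 = 9 → [3, 5, 1, 6, 12, 9]
seq[-1] = seq[0]*seq[0] = 3*3 = 9 → [3, 5, 1, 6, 12, 9]
sum = 36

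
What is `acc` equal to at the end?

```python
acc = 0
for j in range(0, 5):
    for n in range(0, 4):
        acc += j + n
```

70

j=0,n=0: acc = 0+0 = 0
j=0,n=1: acc = 0+1 = 1
j=0,n=2: acc = 1+2 = 3
j=0,n=3: acc = 3+3 = 6
j=1,n=0: acc = 6+1 = 7
j=1,n=1: acc = 7+2 = 9
j=1,n=2: acc = 9+3 = 12
j=1,n=3: acc = 12+4 = 16
j=2,n=0: acc = 16+2 = 18
j=2,n=1: acc = 18+3 = 21
j=2,n=2: acc = 21+4 = 25
j=2,n=3: acc = 25+5 = 30
j=3,n=0: acc = 30+3 = 33
j=3,n=1: acc = 33+4 = 37
j=3,n=2: acc = 37+5 = 42
j=3,n=3: acc = 42+6 = 48
j=4,n=0: acc = 48+4 = 52
j=4,n=1: acc = 52+5 = 57
j=4,n=2: acc = 57+6 = 63
j=4,n=3: acc = 63+7 = 70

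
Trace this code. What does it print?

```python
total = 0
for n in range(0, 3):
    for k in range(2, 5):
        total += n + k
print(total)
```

n=0,k=2: total = 0+2 = 2
n=0,k=3: total = 2+3 = 5
n=0,k=4: total = 5+4 = 9
n=1,k=2: total = 9+3 = 12
n=1,k=3: total = 12+4 = 16
n=1,k=4: total = 16+5 = 21
n=2,k=2: total = 21+4 = 25
n=2,k=3: total = 25+5 = 30
n=2,k=4: total = 30+6 = 36

36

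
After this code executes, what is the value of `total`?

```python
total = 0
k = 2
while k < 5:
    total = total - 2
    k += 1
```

-6

k=2: total = 0-2 = -2
k=3: total = (-2)-2 = -4
k=4: total = (-4)-2 = -6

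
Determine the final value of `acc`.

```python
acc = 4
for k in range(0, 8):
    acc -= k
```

-24

k=0: acc = 4-0 = 4
k=1: acc = 4-1 = 3
k=2: acc = 3-2 = 1
k=3: acc = 1-3 = -2
k=4: acc = (-2)-4 = -6
k=5: acc = (-6)-5 = -11
k=6: acc = (-11)-6 = -17
k=7: acc = (-17)-7 = -24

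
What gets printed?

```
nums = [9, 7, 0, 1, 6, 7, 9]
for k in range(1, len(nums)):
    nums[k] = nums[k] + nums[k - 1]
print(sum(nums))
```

k=1: nums[1] = 7+9 = 16 → [9, 16, 0, 1, 6, 7, 9]
k=2: nums[2] = 0+16 = 16 → [9, 16, 16, 1, 6, 7, 9]
k=3: nums[3] = 1+16 = 17 → [9, 16, 16, 17, 6, 7, 9]
k=4: nums[4] = 6+17 = 23 → [9, 16, 16, 17, 23, 7, 9]
k=5: nums[5] = 7+23 = 30 → [9, 16, 16, 17, 23, 30, 9]
k=6: nums[6] = 9+30 = 39 → [9, 16, 16, 17, 23, 30, 39]
sum = 150

150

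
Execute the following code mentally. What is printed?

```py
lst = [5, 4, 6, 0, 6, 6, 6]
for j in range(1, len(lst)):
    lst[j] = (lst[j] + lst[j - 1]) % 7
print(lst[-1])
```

j=1: lst[1] = (4+5)%7 = 2 → [5, 2, 6, 0, 6, 6, 6]
j=2: lst[2] = (6+2)%7 = 1 → [5, 2, 1, 0, 6, 6, 6]
j=3: lst[3] = (0+1)%7 = 1 → [5, 2, 1, 1, 6, 6, 6]
j=4: lst[4] = (6+1)%7 = 0 → [5, 2, 1, 1, 0, 6, 6]
j=5: lst[5] = (6+0)%7 = 6 → [5, 2, 1, 1, 0, 6, 6]
j=6: lst[6] = (6+6)%7 = 5 → [5, 2, 1, 1, 0, 6, 5]

5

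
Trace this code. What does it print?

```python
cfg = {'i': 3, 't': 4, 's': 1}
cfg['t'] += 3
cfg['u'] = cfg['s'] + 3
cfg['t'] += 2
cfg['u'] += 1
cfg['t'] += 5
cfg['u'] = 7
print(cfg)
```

{'i': 3, 't': 14, 's': 1, 'u': 7}

cfg['t'] = 4+3 = 7 → {'i': 3, 't': 7, 's': 1}
cfg['u'] = cfg['s']+3 = 4 → {'i': 3, 't': 7, 's': 1, 'u': 4}
cfg['t'] = 7+2 = 9 → {'i': 3, 't': 9, 's': 1, 'u': 4}
cfg['u'] = 4+1 = 5 → {'i': 3, 't': 9, 's': 1, 'u': 5}
cfg['t'] = 9+5 = 14 → {'i': 3, 't': 14, 's': 1, 'u': 5}
cfg['u'] = 7 → {'i': 3, 't': 14, 's': 1, 'u': 7}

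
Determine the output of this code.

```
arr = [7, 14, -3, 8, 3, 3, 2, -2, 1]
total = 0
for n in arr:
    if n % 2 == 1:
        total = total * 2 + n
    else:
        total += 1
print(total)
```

135

n=7: odd, total = 0*2+7 = 7
n=14: not odd, total = 7+1 = 8
n=-3: odd, total = 8*2+(-3) = 13
n=8: not odd, total = 13+1 = 14
n=3: odd, total = 14*2+3 = 31
n=3: odd, total = 31*2+3 = 65
n=2: not odd, total = 65+1 = 66
n=-2: not odd, total = 66+1 = 67
n=1: odd, total = 67*2+1 = 135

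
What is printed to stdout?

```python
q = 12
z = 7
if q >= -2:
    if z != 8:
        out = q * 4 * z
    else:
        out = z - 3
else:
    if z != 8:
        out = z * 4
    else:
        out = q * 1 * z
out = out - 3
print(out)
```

q=12, z=7
q >= -2 is True; z != 8 is True
→ out = q * 4 * z = 336
out = 336-3 = 333

333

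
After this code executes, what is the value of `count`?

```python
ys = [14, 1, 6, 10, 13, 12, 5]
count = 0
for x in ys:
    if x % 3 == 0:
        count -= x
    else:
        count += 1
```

x=14: not %3==0, count = 0+1 = 1
x=1: not %3==0, count = 1+1 = 2
x=6: %3==0, count = 2-6 = -4
x=10: not %3==0, count = (-4)+1 = -3
x=13: not %3==0, count = (-3)+1 = -2
x=12: %3==0, count = (-2)-12 = -14
x=5: not %3==0, count = (-14)+1 = -13

-13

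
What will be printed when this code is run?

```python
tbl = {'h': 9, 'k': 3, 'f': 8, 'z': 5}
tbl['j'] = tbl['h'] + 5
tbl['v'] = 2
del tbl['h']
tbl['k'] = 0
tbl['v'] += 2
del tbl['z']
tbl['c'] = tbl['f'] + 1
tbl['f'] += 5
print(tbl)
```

{'k': 0, 'f': 13, 'j': 14, 'v': 4, 'c': 9}

tbl['j'] = tbl['h']+5 = 14 → {'h': 9, 'k': 3, 'f': 8, 'z': 5, 'j': 14}
tbl['v'] = 2 → {'h': 9, 'k': 3, 'f': 8, 'z': 5, 'j': 14, 'v': 2}
del 'h' → {'k': 3, 'f': 8, 'z': 5, 'j': 14, 'v': 2}
tbl['k'] = 0 → {'k': 0, 'f': 8, 'z': 5, 'j': 14, 'v': 2}
tbl['v'] = 2+2 = 4 → {'k': 0, 'f': 8, 'z': 5, 'j': 14, 'v': 4}
del 'z' → {'k': 0, 'f': 8, 'j': 14, 'v': 4}
tbl['c'] = tbl['f']+1 = 9 → {'k': 0, 'f': 8, 'j': 14, 'v': 4, 'c': 9}
tbl['f'] = 8+5 = 13 → {'k': 0, 'f': 13, 'j': 14, 'v': 4, 'c': 9}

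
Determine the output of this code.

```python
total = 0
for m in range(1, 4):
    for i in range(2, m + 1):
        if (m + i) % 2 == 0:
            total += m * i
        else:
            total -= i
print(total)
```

11

m=2,i=2: even sum, total = 0+4 = 4
m=3,i=2: odd sum, total = 4-2 = 2
m=3,i=3: even sum, total = 2+9 = 11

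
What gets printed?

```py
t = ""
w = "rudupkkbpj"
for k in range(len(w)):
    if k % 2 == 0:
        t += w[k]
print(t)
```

k=0: add 'r' → 'r'
k=1: skip
k=2: add 'd' → 'rd'
k=3: skip
k=4: add 'p' → 'rdp'
k=5: skip
k=6: add 'k' → 'rdpk'
k=7: skip
k=8: add 'p' → 'rdpkp'
k=9: skip

rdpkp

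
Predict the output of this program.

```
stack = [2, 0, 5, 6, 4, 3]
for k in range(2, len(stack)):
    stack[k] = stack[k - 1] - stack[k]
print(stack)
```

k=2: stack[2] = 0-5 = -5 → [2, 0, -5, 6, 4, 3]
k=3: stack[3] = (-5)-6 = -11 → [2, 0, -5, -11, 4, 3]
k=4: stack[4] = (-11)-4 = -15 → [2, 0, -5, -11, -15, 3]
k=5: stack[5] = (-15)-3 = -18 → [2, 0, -5, -11, -15, -18]

[2, 0, -5, -11, -15, -18]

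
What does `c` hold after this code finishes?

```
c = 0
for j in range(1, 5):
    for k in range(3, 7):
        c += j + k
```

j=1,k=3: c = 0+4 = 4
j=1,k=4: c = 4+5 = 9
j=1,k=5: c = 9+6 = 15
j=1,k=6: c = 15+7 = 22
j=2,k=3: c = 22+5 = 27
j=2,k=4: c = 27+6 = 33
j=2,k=5: c = 33+7 = 40
j=2,k=6: c = 40+8 = 48
j=3,k=3: c = 48+6 = 54
j=3,k=4: c = 54+7 = 61
j=3,k=5: c = 61+8 = 69
j=3,k=6: c = 69+9 = 78
j=4,k=3: c = 78+7 = 85
j=4,k=4: c = 85+8 = 93
j=4,k=5: c = 93+9 = 102
j=4,k=6: c = 102+10 = 112

112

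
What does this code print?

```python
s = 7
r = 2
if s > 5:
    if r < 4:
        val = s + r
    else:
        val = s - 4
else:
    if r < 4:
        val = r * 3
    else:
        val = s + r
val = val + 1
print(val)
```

s=7, r=2
s > 5 is True; r < 4 is True
→ val = s + r = 9
val = 9+1 = 10

10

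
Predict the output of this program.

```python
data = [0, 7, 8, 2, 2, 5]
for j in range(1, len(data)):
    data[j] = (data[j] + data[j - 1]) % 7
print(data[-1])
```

3

j=1: data[1] = (7+0)%7 = 0 → [0, 0, 8, 2, 2, 5]
j=2: data[2] = (8+0)%7 = 1 → [0, 0, 1, 2, 2, 5]
j=3: data[3] = (2+1)%7 = 3 → [0, 0, 1, 3, 2, 5]
j=4: data[4] = (2+3)%7 = 5 → [0, 0, 1, 3, 5, 5]
j=5: data[5] = (5+5)%7 = 3 → [0, 0, 1, 3, 5, 3]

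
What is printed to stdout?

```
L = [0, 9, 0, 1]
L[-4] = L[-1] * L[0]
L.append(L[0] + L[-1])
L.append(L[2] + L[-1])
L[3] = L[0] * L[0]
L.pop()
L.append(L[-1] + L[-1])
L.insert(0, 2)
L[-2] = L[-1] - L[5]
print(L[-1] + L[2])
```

L[-4] = L[-1]*L[0] = 1*0 = 0 → [0, 9, 0, 1]
append L[0]+L[-1] = 0+1 = 1 → [0, 9, 0, 1, 1]
append L[2]+L[-1] = 0+1 = 1 → [0, 9, 0, 1, 1, 1]
L[3] = L[0]*L[0] = 0*0 = 0 → [0, 9, 0, 0, 1, 1]
pop() removes 1 → [0, 9, 0, 0, 1]
append L[-1]+L[-1] = 1+1 = 2 → [0, 9, 0, 0, 1, 2]
insert 2 at 0 → [2, 0, 9, 0, 0, 1, 2]
L[-2] = L[-1]-L[5] = 2-1 = 1 → [2, 0, 9, 0, 0, 1, 2]
L[-1]+L[2] = 2+9 = 11

11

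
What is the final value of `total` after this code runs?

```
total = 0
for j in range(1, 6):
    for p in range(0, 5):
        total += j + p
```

125

j=1,p=0: total = 0+1 = 1
j=1,p=1: total = 1+2 = 3
j=1,p=2: total = 3+3 = 6
j=1,p=3: total = 6+4 = 10
j=1,p=4: total = 10+5 = 15
j=2,p=0: total = 15+2 = 17
j=2,p=1: total = 17+3 = 20
j=2,p=2: total = 20+4 = 24
j=2,p=3: total = 24+5 = 29
j=2,p=4: total = 29+6 = 35
j=3,p=0: total = 35+3 = 38
j=3,p=1: total = 38+4 = 42
j=3,p=2: total = 42+5 = 47
j=3,p=3: total = 47+6 = 53
j=3,p=4: total = 53+7 = 60
j=4,p=0: total = 60+4 = 64
j=4,p=1: total = 64+5 = 69
j=4,p=2: total = 69+6 = 75
j=4,p=3: total = 75+7 = 82
j=4,p=4: total = 82+8 = 90
j=5,p=0: total = 90+5 = 95
j=5,p=1: total = 95+6 = 101
j=5,p=2: total = 101+7 = 108
j=5,p=3: total = 108+8 = 116
j=5,p=4: total = 116+9 = 125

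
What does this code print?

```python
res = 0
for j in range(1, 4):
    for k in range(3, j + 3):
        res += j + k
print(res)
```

36

j=1,k=3: res = 0+4 = 4
j=2,k=3: res = 4+5 = 9
j=2,k=4: res = 9+6 = 15
j=3,k=3: res = 15+6 = 21
j=3,k=4: res = 21+7 = 28
j=3,k=5: res = 28+8 = 36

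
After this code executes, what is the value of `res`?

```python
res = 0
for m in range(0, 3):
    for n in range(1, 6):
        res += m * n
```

45

m=0,n=1: res = 0+0 = 0
m=0,n=2: res = 0+0 = 0
m=0,n=3: res = 0+0 = 0
m=0,n=4: res = 0+0 = 0
m=0,n=5: res = 0+0 = 0
m=1,n=1: res = 0+1 = 1
m=1,n=2: res = 1+2 = 3
m=1,n=3: res = 3+3 = 6
m=1,n=4: res = 6+4 = 10
m=1,n=5: res = 10+5 = 15
m=2,n=1: res = 15+2 = 17
m=2,n=2: res = 17+4 = 21
m=2,n=3: res = 21+6 = 27
m=2,n=4: res = 27+8 = 35
m=2,n=5: res = 35+10 = 45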